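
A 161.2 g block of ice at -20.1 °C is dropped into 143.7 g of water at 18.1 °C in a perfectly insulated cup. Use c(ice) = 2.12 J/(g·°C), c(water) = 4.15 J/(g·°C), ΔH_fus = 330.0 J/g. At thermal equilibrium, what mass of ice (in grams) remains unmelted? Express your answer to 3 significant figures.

m_ice remaining = 149 g

Heat to warm all ice to 0 °C: 161.2×2.12×20.1 = 6869.1 J
Heat released by water cooling to 0 °C: 143.7×4.15×18.1 = 10794 J
10794 J < 6869.1 + 161.2×330.0 = 60065.1 J, so not all ice melts; final T = 0 °C.
Heat left for melting: 10794 − 6869.1 = 3924.9 J
Mass melted = 3924.9 / 330.0 = 11.89 g
Ice remaining = 161.2 − 11.89 = 149.31 g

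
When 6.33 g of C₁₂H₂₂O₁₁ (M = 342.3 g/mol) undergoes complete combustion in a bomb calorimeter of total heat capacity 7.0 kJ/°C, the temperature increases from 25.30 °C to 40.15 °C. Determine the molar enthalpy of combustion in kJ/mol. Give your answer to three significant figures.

ΔH = -5620 kJ/mol

ΔT = 40.15 − 25.30 = 14.85 °C
q_cal = C_cal × ΔT = 7.0 × 14.85 = 103.95 kJ
n = 6.33 / 342.3 = 0.01849 mol
q_rxn = −q_cal = -103.95 kJ
ΔH = -103.95 / 0.01849 = -5622 kJ/mol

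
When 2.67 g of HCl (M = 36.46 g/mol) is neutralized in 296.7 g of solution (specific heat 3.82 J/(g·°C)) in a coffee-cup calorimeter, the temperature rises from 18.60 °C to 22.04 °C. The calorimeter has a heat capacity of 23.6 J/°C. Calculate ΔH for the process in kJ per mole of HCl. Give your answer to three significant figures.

|ΔT| = |22.04 − 18.60| = 3.44 °C
|q_surr| = (296.7 × 3.82 + 23.6) × 3.44 = 1156.994 × 3.44 = 3980 J
n(HCl) = 2.67 / 36.46 = 0.07323 mol
Temperature rose, so q_rxn = −|q_surr| = -3.980 kJ
ΔH = q_rxn / n = -54.349 kJ/mol

ΔH = -54.3 kJ/mol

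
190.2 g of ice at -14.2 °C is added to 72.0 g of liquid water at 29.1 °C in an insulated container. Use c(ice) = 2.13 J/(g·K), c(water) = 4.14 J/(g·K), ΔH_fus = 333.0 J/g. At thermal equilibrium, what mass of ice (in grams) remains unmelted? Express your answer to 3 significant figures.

m_ice remaining = 181 g

Heat to warm all ice to 0 °C: 190.2×2.13×14.2 = 5752.8 J
Heat released by water cooling to 0 °C: 72.0×4.14×29.1 = 8674.1 J
8674.1 J < 5752.8 + 190.2×333.0 = 69089.4 J, so not all ice melts; final T = 0 °C.
Heat left for melting: 8674.1 − 5752.8 = 2921.3 J
Mass melted = 2921.3 / 333.0 = 8.773 g
Ice remaining = 190.2 − 8.773 = 181.427 g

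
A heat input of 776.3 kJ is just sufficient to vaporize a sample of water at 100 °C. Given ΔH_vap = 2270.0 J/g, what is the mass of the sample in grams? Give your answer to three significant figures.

m = q / ΔH_vap = 776300 J / 2270.0 J/g = 342 g

m = 342 g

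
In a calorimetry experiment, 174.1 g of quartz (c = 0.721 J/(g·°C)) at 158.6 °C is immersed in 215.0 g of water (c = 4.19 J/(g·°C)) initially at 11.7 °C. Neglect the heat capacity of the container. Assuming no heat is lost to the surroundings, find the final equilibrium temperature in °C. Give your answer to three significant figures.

T_f = 29.7 °C

Heat lost by quartz = heat gained by water.
(174.1)(0.721)(158.6 − T) = (215.0)(4.19)(T − 11.7)
125.5261 (158.6 − T) = 900.85 (T − 11.7)
19908 − 125.5261 T = 900.85 T − 10540
30448 = 1026.3761 T
T = 29.67 °C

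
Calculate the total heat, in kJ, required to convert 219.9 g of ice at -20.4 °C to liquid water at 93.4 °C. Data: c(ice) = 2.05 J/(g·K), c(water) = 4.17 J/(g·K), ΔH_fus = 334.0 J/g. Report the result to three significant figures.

q = 168 kJ

q1 (heat ice -20.4→0.0 °C): 219.9 × 2.05 × 20.4 = 9196 J
q2 (melt at 0 °C): 219.9 × 334.0 = 73447 J
q3 (heat water 0.0→93.4 °C): 219.9 × 4.17 × 93.4 = 85646 J
Total: 9196 + 73447 + 85646 = 168289 J = 168 kJ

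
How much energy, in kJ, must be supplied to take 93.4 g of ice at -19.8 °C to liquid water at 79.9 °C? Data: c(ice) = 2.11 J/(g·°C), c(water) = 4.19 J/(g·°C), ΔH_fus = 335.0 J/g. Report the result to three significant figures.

q = 66.5 kJ

q1 (heat ice -19.8→0.0 °C): 93.4 × 2.11 × 19.8 = 3902 J
q2 (melt at 0 °C): 93.4 × 335.0 = 31289 J
q3 (heat water 0.0→79.9 °C): 93.4 × 4.19 × 79.9 = 31269 J
Total: 3902 + 31289 + 31269 = 66460 J = 66.5 kJ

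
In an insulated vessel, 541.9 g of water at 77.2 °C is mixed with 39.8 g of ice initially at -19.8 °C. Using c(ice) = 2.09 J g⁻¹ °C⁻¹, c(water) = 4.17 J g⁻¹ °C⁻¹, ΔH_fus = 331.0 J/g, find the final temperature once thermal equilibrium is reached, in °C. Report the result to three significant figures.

Heat to bring ice to 0 °C and melt it: q₁ = 39.8×2.09×19.8 + 39.8×331.0 = 14821 J
Heat the water can supply cooling to 0 °C: 541.9×4.17×77.2 = 174451 J > q₁, so all ice melts.
Energy balance: 541.9×4.17×(77.2 − T) = 14821 + 39.8×4.17×(T − 0)
2259.723(77.2 − T) = 14821 + 165.966 T
174451 − 14821 = 2425.689 T
T = 159630 / 2425.689 = 65.81 °C

T_f = 65.8 °C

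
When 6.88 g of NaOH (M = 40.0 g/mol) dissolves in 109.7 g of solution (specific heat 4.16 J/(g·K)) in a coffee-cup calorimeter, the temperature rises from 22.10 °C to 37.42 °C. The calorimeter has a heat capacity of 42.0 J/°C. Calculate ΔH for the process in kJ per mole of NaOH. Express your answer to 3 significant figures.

|ΔT| = |37.42 − 22.10| = 15.32 °C
|q_surr| = (109.7 × 4.16 + 42.0) × 15.32 = 498.352 × 15.32 = 7635 J
n(NaOH) = 6.88 / 40.0 = 0.1720 mol
Temperature rose, so q_rxn = −|q_surr| = -7.635 kJ
ΔH = q_rxn / n = -44.39 kJ/mol

ΔH = -44.4 kJ/mol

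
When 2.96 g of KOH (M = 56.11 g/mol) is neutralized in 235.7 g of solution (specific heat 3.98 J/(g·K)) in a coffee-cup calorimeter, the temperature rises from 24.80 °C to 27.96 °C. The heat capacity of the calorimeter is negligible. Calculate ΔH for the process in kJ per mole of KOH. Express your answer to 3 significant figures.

ΔH = -56.2 kJ/mol

|ΔT| = |27.96 − 24.80| = 3.16 °C
|q_surr| = (235.7 × 3.98) × 3.16 = 938.086 × 3.16 = 2964 J
n(KOH) = 2.96 / 56.11 = 0.05275 mol
Temperature rose, so q_rxn = −|q_surr| = -2.964 kJ
ΔH = q_rxn / n = -56.19 kJ/mol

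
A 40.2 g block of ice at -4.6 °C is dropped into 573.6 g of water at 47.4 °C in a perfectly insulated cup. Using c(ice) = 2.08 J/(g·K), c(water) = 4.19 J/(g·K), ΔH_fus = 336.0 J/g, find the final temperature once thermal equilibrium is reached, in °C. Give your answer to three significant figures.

T_f = 38.9 °C

Heat to bring ice to 0 °C and melt it: q₁ = 40.2×2.08×4.6 + 40.2×336.0 = 13892 J
Heat the water can supply cooling to 0 °C: 573.6×4.19×47.4 = 113920 J > q₁, so all ice melts.
Energy balance: 573.6×4.19×(47.4 − T) = 13892 + 40.2×4.19×(T − 0)
2403.384(47.4 − T) = 13892 + 168.438 T
113920 − 13892 = 2571.822 T
T = 100028 / 2571.822 = 38.89 °C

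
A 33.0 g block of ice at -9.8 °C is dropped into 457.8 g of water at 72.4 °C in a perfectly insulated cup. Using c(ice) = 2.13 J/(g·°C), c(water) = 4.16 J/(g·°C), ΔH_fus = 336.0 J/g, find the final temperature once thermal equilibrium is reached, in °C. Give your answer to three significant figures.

Heat to bring ice to 0 °C and melt it: q₁ = 33.0×2.13×9.8 + 33.0×336.0 = 11777 J
Heat the water can supply cooling to 0 °C: 457.8×4.16×72.4 = 137882 J > q₁, so all ice melts.
Energy balance: 457.8×4.16×(72.4 − T) = 11777 + 33.0×4.16×(T − 0)
1904.448(72.4 − T) = 11777 + 137.28 T
137882 − 11777 = 2041.728 T
T = 126105 / 2041.728 = 61.76 °C

T_f = 61.8 °C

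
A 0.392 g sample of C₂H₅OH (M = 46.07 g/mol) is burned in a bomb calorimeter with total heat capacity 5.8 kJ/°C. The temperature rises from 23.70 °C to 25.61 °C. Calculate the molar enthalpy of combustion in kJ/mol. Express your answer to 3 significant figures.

ΔH = -1300 kJ/mol

ΔT = 25.61 − 23.70 = 1.91 °C
q_cal = C_cal × ΔT = 5.8 × 1.91 = 11.078 kJ
n = 0.392 / 46.07 = 0.008509 mol
q_rxn = −q_cal = -11.078 kJ
ΔH = -11.078 / 0.008509 = -1302 kJ/mol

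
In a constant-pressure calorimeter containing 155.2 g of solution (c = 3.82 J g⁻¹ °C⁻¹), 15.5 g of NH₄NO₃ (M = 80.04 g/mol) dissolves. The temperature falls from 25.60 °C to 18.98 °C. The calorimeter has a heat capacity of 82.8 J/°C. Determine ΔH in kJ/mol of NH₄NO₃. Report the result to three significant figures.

|ΔT| = |18.98 − 25.60| = 6.62 °C
|q_surr| = (155.2 × 3.82 + 82.8) × 6.62 = 675.664 × 6.62 = 4473 J
n(NH₄NO₃) = 15.5 / 80.04 = 0.1937 mol
Temperature fell, so q_rxn = +|q_surr| = 4.473 kJ
ΔH = q_rxn / n = 23.09 kJ/mol

ΔH = 23.1 kJ/mol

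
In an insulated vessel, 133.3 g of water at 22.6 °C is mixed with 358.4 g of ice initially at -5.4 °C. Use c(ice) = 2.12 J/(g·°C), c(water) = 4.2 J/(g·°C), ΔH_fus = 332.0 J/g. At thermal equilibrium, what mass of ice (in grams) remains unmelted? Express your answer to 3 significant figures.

m_ice remaining = 333 g

Heat to warm all ice to 0 °C: 358.4×2.12×5.4 = 4103.0 J
Heat released by water cooling to 0 °C: 133.3×4.2×22.6 = 12653 J
12653 J < 4103.0 + 358.4×332.0 = 123091.8 J, so not all ice melts; final T = 0 °C.
Heat left for melting: 12653 − 4103.0 = 8550.0 J
Mass melted = 8550.0 / 332.0 = 25.75 g
Ice remaining = 358.4 − 25.75 = 332.65 g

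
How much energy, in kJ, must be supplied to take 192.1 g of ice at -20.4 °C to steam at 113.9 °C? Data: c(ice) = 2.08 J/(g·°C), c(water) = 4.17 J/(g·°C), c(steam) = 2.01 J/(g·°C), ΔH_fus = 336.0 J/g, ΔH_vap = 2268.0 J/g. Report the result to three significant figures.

q = 594 kJ

q1 (heat ice -20.4→0.0 °C): 192.1 × 2.08 × 20.4 = 8151 J
q2 (melt at 0 °C): 192.1 × 336.0 = 64546 J
q3 (heat water 0.0→100.0 °C): 192.1 × 4.17 × 100.0 = 80106 J
q4 (vaporize at 100 °C): 192.1 × 2268.0 = 435683 J
q5 (heat steam 100.0→113.9 °C): 192.1 × 2.01 × 13.9 = 5367 J
Total: 8151 + 64546 + 80106 + 435683 + 5367 = 593853 J = 594 kJ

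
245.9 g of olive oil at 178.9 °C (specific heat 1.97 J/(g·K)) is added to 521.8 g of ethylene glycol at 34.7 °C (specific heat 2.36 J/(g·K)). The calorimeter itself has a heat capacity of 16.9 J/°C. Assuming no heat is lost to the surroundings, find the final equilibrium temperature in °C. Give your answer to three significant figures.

T_f = 75.0 °C

Heat lost by olive oil = heat gained by ethylene glycol + calorimeter.
(245.9)(1.97)(178.9 − T) = [(521.8)(2.36) + 16.9](T − 34.7)
484.423 (178.9 − T) = 1248.348 (T − 34.7)
86663 − 484.423 T = 1248.348 T − 43318
129981 = 1732.771 T
T = 75.01 °C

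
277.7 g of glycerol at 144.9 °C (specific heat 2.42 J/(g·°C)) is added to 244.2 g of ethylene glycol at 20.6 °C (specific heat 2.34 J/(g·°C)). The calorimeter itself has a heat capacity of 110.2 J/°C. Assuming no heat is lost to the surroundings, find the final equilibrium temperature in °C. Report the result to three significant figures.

T_f = 82.3 °C

Heat lost by glycerol = heat gained by ethylene glycol + calorimeter.
(277.7)(2.42)(144.9 − T) = [(244.2)(2.34) + 110.2](T − 20.6)
672.034 (144.9 − T) = 681.628 (T − 20.6)
97378 − 672.034 T = 681.628 T − 14042
111420 = 1353.662 T
T = 82.31 °C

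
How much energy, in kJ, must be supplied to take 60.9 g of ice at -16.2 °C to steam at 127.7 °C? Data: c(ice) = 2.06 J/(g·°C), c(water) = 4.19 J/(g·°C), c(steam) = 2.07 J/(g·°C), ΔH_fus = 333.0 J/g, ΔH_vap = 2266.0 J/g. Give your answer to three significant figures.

q = 189 kJ

q1 (heat ice -16.2→0.0 °C): 60.9 × 2.06 × 16.2 = 2032 J
q2 (melt at 0 °C): 60.9 × 333.0 = 20280 J
q3 (heat water 0.0→100.0 °C): 60.9 × 4.19 × 100.0 = 25517 J
q4 (vaporize at 100 °C): 60.9 × 2266.0 = 137999 J
q5 (heat steam 100.0→127.7 °C): 60.9 × 2.07 × 27.7 = 3492 J
Total: 2032 + 20280 + 25517 + 137999 + 3492 = 189320 J = 189 kJ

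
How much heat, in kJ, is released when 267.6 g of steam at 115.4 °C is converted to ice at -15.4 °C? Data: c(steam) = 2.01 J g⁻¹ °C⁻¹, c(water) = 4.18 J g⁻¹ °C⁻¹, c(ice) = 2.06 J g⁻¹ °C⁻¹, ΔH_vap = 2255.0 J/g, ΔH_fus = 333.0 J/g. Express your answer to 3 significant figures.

q1 (cool steam 115.4→100 °C): 267.6 × 2.01 × 15.4 = 8283 J
q2 (condense at 100 °C): 267.6 × 2255.0 = 603438 J
q3 (cool water 100→0 °C): 267.6 × 4.18 × 100.0 = 111857 J
q4 (freeze at 0 °C): 267.6 × 333.0 = 89111 J
q5 (cool ice 0→-15.4 °C): 267.6 × 2.06 × 15.4 = 8489 J
Total: 8283 + 603438 + 111857 + 89111 + 8489 = 821178 J = 821 kJ

q = 821 kJ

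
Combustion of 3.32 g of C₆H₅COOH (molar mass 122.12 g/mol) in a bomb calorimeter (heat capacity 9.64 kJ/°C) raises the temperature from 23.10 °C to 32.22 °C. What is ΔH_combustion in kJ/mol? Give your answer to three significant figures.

ΔH = -3230 kJ/mol

ΔT = 32.22 − 23.10 = 9.12 °C
q_cal = C_cal × ΔT = 9.64 × 9.12 = 87.9168 kJ
n = 3.32 / 122.12 = 0.02719 mol
q_rxn = −q_cal = -87.9168 kJ
ΔH = -87.9168 / 0.02719 = -3233 kJ/mol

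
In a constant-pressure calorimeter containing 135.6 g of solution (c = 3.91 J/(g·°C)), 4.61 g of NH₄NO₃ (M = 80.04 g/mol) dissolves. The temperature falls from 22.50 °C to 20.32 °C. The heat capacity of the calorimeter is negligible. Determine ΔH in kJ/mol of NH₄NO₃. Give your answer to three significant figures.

ΔH = 20.1 kJ/mol

|ΔT| = |20.32 − 22.50| = 2.18 °C
|q_surr| = (135.6 × 3.91) × 2.18 = 530.196 × 2.18 = 1156 J
n(NH₄NO₃) = 4.61 / 80.04 = 0.05760 mol
Temperature fell, so q_rxn = +|q_surr| = 1.156 kJ
ΔH = q_rxn / n = 20.07 kJ/mol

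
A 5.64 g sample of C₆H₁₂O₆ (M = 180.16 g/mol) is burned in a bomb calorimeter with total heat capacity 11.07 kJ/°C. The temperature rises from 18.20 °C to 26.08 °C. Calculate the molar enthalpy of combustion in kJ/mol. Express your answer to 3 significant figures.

ΔT = 26.08 − 18.20 = 7.88 °C
q_cal = C_cal × ΔT = 11.07 × 7.88 = 87.2316 kJ
n = 5.64 / 180.16 = 0.03131 mol
q_rxn = −q_cal = -87.2316 kJ
ΔH = -87.2316 / 0.03131 = -2786 kJ/mol

ΔH = -2790 kJ/mol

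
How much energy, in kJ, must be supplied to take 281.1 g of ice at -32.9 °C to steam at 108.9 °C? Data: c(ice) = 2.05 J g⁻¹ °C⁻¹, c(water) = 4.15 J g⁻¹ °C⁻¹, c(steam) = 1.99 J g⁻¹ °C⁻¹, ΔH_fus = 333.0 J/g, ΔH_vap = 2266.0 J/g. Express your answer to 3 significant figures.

q1 (heat ice -32.9→0.0 °C): 281.1 × 2.05 × 32.9 = 18959 J
q2 (melt at 0 °C): 281.1 × 333.0 = 93606 J
q3 (heat water 0.0→100.0 °C): 281.1 × 4.15 × 100.0 = 116657 J
q4 (vaporize at 100 °C): 281.1 × 2266.0 = 636973 J
q5 (heat steam 100.0→108.9 °C): 281.1 × 1.99 × 8.9 = 4979 J
Total: 18959 + 93606 + 116657 + 636973 + 4979 = 871174 J = 871 kJ

q = 871 kJ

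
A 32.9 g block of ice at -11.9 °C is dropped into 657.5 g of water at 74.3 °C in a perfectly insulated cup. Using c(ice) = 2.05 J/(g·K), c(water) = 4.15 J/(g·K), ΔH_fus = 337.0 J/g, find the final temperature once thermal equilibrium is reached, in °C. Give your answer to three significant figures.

Heat to bring ice to 0 °C and melt it: q₁ = 32.9×2.05×11.9 + 32.9×337.0 = 11890 J
Heat the water can supply cooling to 0 °C: 657.5×4.15×74.3 = 202737 J > q₁, so all ice melts.
Energy balance: 657.5×4.15×(74.3 − T) = 11890 + 32.9×4.15×(T − 0)
2728.625(74.3 − T) = 11890 + 136.535 T
202737 − 11890 = 2865.160 T
T = 190847 / 2865.160 = 66.61 °C

T_f = 66.6 °C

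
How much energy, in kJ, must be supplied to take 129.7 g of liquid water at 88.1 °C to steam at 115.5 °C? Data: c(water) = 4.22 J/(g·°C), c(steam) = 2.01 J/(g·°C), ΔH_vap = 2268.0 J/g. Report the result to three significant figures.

q1 (heat water 88.1→100.0 °C): 129.7 × 4.22 × 11.9 = 6513 J
q2 (vaporize at 100 °C): 129.7 × 2268.0 = 294160 J
q3 (heat steam 100.0→115.5 °C): 129.7 × 2.01 × 15.5 = 4041 J
Total: 6513 + 294160 + 4041 = 304714 J = 305 kJ

q = 305 kJ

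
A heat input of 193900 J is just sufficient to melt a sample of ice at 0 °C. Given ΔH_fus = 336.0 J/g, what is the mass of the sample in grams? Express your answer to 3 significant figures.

m = q / ΔH_fus = 193900 J / 336.0 J/g = 577 g

m = 577 g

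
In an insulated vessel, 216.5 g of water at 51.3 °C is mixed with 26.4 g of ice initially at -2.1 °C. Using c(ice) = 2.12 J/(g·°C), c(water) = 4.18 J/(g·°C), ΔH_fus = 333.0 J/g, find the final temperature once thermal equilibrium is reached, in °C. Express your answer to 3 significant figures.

T_f = 37.0 °C

Heat to bring ice to 0 °C and melt it: q₁ = 26.4×2.12×2.1 + 26.4×333.0 = 8908.7 J
Heat the water can supply cooling to 0 °C: 216.5×4.18×51.3 = 46425.0 J > q₁, so all ice melts.
Energy balance: 216.5×4.18×(51.3 − T) = 8908.7 + 26.4×4.18×(T − 0)
904.97(51.3 − T) = 8908.7 + 110.352 T
46425.0 − 8908.7 = 1015.322 T
T = 37516.3 / 1015.322 = 36.95 °C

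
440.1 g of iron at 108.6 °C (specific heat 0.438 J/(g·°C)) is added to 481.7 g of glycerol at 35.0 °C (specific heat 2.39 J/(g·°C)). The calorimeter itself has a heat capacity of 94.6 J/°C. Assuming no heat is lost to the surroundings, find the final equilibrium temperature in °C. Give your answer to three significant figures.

Heat lost by iron = heat gained by glycerol + calorimeter.
(440.1)(0.438)(108.6 − T) = [(481.7)(2.39) + 94.6](T − 35.0)
192.7638 (108.6 − T) = 1245.863 (T − 35.0)
20934 − 192.7638 T = 1245.863 T − 43605
64539 = 1438.6268 T
T = 44.86 °C

T_f = 44.9 °C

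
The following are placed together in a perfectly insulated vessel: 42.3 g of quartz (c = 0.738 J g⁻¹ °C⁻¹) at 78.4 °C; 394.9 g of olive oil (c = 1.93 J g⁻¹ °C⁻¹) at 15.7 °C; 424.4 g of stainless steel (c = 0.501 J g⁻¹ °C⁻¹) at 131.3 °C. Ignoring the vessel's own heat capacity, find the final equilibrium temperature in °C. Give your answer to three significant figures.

T_f = 42.1 °C

Σ mᵢcᵢ(T − Tᵢ) = 0  ⇒  T = Σ mᵢcᵢTᵢ / Σ mᵢcᵢ
Σ mᵢcᵢ = 42.3×0.738 + 394.9×1.93 + 424.4×0.501 = 1005.9988
Σ mᵢcᵢTᵢ = 31.2174×78.4 + 762.157×15.7 + 212.6244×131.3 = 42331
T = 42331 / 1005.9988 = 42.08 °C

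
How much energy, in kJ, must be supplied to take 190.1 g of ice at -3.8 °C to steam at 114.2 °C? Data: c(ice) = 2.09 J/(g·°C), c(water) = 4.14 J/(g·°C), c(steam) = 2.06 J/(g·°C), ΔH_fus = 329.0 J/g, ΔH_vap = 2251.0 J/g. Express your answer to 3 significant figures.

q = 576 kJ

q1 (heat ice -3.8→0.0 °C): 190.1 × 2.09 × 3.8 = 1510 J
q2 (melt at 0 °C): 190.1 × 329.0 = 62543 J
q3 (heat water 0.0→100.0 °C): 190.1 × 4.14 × 100.0 = 78701 J
q4 (vaporize at 100 °C): 190.1 × 2251.0 = 427915 J
q5 (heat steam 100.0→114.2 °C): 190.1 × 2.06 × 14.2 = 5561 J
Total: 1510 + 62543 + 78701 + 427915 + 5561 = 576230 J = 576 kJ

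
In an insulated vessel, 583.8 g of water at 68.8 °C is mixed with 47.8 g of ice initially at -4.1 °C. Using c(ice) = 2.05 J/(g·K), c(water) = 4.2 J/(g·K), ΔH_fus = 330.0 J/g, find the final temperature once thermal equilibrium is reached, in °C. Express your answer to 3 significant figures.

T_f = 57.5 °C

Heat to bring ice to 0 °C and melt it: q₁ = 47.8×2.05×4.1 + 47.8×330.0 = 16176 J
Heat the water can supply cooling to 0 °C: 583.8×4.2×68.8 = 168695 J > q₁, so all ice melts.
Energy balance: 583.8×4.2×(68.8 − T) = 16176 + 47.8×4.2×(T − 0)
2451.96(68.8 − T) = 16176 + 200.76 T
168695 − 16176 = 2652.72 T
T = 152519 / 2652.72 = 57.50 °C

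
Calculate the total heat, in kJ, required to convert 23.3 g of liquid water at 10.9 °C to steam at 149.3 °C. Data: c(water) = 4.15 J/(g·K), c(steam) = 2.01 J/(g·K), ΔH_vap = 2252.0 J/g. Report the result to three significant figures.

q1 (heat water 10.9→100.0 °C): 23.3 × 4.15 × 89.1 = 8616 J
q2 (vaporize at 100 °C): 23.3 × 2252.0 = 52472 J
q3 (heat steam 100.0→149.3 °C): 23.3 × 2.01 × 49.3 = 2309 J
Total: 8616 + 52472 + 2309 = 63397 J = 63.4 kJ

q = 63.4 kJ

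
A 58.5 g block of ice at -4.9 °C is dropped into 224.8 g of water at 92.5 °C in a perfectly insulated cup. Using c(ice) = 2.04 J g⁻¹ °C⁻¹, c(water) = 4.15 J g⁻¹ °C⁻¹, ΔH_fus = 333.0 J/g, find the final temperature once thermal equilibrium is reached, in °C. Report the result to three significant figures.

Heat to bring ice to 0 °C and melt it: q₁ = 58.5×2.04×4.9 + 58.5×333.0 = 20065 J
Heat the water can supply cooling to 0 °C: 224.8×4.15×92.5 = 86295.1 J > q₁, so all ice melts.
Energy balance: 224.8×4.15×(92.5 − T) = 20065 + 58.5×4.15×(T − 0)
932.92(92.5 − T) = 20065 + 242.775 T
86295.1 − 20065 = 1175.695 T
T = 66230.1 / 1175.695 = 56.33 °C

T_f = 56.3 °C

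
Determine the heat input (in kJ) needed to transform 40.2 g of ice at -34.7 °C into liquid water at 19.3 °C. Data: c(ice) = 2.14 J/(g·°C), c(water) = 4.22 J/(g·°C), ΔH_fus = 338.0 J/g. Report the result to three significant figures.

q1 (heat ice -34.7→0.0 °C): 40.2 × 2.14 × 34.7 = 2985 J
q2 (melt at 0 °C): 40.2 × 338.0 = 13588 J
q3 (heat water 0.0→19.3 °C): 40.2 × 4.22 × 19.3 = 3274 J
Total: 2985 + 13588 + 3274 = 19847 J = 19.8 kJ

q = 19.8 kJ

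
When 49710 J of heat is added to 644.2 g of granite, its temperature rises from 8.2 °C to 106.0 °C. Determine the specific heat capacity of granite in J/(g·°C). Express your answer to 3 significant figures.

c = 0.789 J/(g·°C)

c = q / (m ΔT) = 49710 / (644.2 × 97.8)
c = 49710 / 63002.76 = 0.789 J/(g·°C)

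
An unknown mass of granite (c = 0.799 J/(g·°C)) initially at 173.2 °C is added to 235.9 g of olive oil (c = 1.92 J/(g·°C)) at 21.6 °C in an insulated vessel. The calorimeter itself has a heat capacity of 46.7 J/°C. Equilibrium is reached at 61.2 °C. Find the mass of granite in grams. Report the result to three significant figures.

m = 221 g

q_gained = (235.9 × 1.92 + 46.7) × (61.2 − 21.6) = 19790 J
q_lost = m × 0.799 × (173.2 − 61.2) = 89.488 m
m = 19790 / 89.488 = 221 g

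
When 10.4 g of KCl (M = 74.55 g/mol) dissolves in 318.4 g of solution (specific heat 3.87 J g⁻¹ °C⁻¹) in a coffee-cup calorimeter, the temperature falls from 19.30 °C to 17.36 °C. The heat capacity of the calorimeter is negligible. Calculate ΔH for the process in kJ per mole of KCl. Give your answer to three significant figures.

|ΔT| = |17.36 − 19.30| = 1.94 °C
|q_surr| = (318.4 × 3.87) × 1.94 = 1232.208 × 1.94 = 2390 J
n(KCl) = 10.4 / 74.55 = 0.1395 mol
Temperature fell, so q_rxn = +|q_surr| = 2.390 kJ
ΔH = q_rxn / n = 17.13 kJ/mol

ΔH = 17.1 kJ/mol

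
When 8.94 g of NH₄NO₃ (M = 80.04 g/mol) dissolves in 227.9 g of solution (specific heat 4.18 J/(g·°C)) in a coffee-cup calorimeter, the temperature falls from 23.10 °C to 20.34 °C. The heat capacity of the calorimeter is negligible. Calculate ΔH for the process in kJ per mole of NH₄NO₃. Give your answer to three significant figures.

|ΔT| = |20.34 − 23.10| = 2.76 °C
|q_surr| = (227.9 × 4.18) × 2.76 = 952.622 × 2.76 = 2629 J
n(NH₄NO₃) = 8.94 / 80.04 = 0.1117 mol
Temperature fell, so q_rxn = +|q_surr| = 2.629 kJ
ΔH = q_rxn / n = 23.54 kJ/mol

ΔH = 23.5 kJ/mol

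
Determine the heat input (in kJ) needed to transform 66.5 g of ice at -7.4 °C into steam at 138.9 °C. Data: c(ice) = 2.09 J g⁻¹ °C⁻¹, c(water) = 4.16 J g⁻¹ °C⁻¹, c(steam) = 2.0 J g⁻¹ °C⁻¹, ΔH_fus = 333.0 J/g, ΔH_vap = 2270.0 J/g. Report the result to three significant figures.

q = 207 kJ

q1 (heat ice -7.4→0.0 °C): 66.5 × 2.09 × 7.4 = 1028 J
q2 (melt at 0 °C): 66.5 × 333.0 = 22145 J
q3 (heat water 0.0→100.0 °C): 66.5 × 4.16 × 100.0 = 27664 J
q4 (vaporize at 100 °C): 66.5 × 2270.0 = 150955 J
q5 (heat steam 100.0→138.9 °C): 66.5 × 2.0 × 38.9 = 5174 J
Total: 1028 + 22145 + 27664 + 150955 + 5174 = 206966 J = 207 kJ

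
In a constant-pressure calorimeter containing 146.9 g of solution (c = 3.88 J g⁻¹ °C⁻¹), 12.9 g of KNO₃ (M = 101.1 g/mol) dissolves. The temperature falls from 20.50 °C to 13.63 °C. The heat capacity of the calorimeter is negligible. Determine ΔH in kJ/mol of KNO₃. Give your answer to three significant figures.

|ΔT| = |13.63 − 20.50| = 6.87 °C
|q_surr| = (146.9 × 3.88) × 6.87 = 569.972 × 6.87 = 3916 J
n(KNO₃) = 12.9 / 101.1 = 0.1276 mol
Temperature fell, so q_rxn = +|q_surr| = 3.916 kJ
ΔH = q_rxn / n = 30.69 kJ/mol

ΔH = 30.7 kJ/mol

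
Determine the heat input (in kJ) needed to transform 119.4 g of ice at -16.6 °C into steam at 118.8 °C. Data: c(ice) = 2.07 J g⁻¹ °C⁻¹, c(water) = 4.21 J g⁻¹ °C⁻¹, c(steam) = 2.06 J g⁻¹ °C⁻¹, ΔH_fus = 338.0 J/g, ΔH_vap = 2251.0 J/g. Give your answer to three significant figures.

q1 (heat ice -16.6→0.0 °C): 119.4 × 2.07 × 16.6 = 4103 J
q2 (melt at 0 °C): 119.4 × 338.0 = 40357 J
q3 (heat water 0.0→100.0 °C): 119.4 × 4.21 × 100.0 = 50267 J
q4 (vaporize at 100 °C): 119.4 × 2251.0 = 268769 J
q5 (heat steam 100.0→118.8 °C): 119.4 × 2.06 × 18.8 = 4624 J
Total: 4103 + 40357 + 50267 + 268769 + 4624 = 368120 J = 368 kJ

q = 368 kJ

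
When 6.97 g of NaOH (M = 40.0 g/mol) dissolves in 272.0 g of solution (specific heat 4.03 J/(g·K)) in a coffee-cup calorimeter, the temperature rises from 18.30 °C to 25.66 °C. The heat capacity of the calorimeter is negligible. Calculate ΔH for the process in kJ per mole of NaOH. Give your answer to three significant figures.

ΔH = -46.3 kJ/mol

|ΔT| = |25.66 − 18.30| = 7.36 °C
|q_surr| = (272.0 × 4.03) × 7.36 = 1096.16 × 7.36 = 8068 J
n(NaOH) = 6.97 / 40.0 = 0.1743 mol
Temperature rose, so q_rxn = −|q_surr| = -8.068 kJ
ΔH = q_rxn / n = -46.29 kJ/mol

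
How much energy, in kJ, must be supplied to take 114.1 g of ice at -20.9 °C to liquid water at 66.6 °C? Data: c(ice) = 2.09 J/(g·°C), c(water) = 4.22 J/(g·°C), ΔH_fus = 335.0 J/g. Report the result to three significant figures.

q = 75.3 kJ

q1 (heat ice -20.9→0.0 °C): 114.1 × 2.09 × 20.9 = 4984 J
q2 (melt at 0 °C): 114.1 × 335.0 = 38224 J
q3 (heat water 0.0→66.6 °C): 114.1 × 4.22 × 66.6 = 32068 J
Total: 4984 + 38224 + 32068 = 75276 J = 75.3 kJ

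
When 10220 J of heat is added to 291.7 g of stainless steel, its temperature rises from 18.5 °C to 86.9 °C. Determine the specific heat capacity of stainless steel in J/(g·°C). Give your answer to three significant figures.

c = q / (m ΔT) = 10220 / (291.7 × 68.4)
c = 10220 / 19952.28 = 0.512 J/(g·°C)

c = 0.512 J/(g·°C)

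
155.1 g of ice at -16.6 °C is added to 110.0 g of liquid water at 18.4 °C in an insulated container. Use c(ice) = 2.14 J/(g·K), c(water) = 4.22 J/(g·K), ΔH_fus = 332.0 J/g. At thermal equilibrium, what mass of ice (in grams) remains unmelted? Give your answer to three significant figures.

Heat to warm all ice to 0 °C: 155.1×2.14×16.6 = 5509.8 J
Heat released by water cooling to 0 °C: 110.0×4.22×18.4 = 8541.3 J
8541.3 J < 5509.8 + 155.1×332.0 = 57003.0 J, so not all ice melts; final T = 0 °C.
Heat left for melting: 8541.3 − 5509.8 = 3031.5 J
Mass melted = 3031.5 / 332.0 = 9.131 g
Ice remaining = 155.1 − 9.131 = 145.969 g

m_ice remaining = 146 g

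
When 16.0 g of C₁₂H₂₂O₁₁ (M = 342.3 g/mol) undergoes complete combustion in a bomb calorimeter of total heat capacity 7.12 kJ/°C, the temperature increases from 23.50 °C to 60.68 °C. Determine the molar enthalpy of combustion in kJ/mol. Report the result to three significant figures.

ΔH = -5660 kJ/mol

ΔT = 60.68 − 23.50 = 37.18 °C
q_cal = C_cal × ΔT = 7.12 × 37.18 = 264.7216 kJ
n = 16.0 / 342.3 = 0.04674 mol
q_rxn = −q_cal = -264.7216 kJ
ΔH = -264.7216 / 0.04674 = -5664 kJ/mol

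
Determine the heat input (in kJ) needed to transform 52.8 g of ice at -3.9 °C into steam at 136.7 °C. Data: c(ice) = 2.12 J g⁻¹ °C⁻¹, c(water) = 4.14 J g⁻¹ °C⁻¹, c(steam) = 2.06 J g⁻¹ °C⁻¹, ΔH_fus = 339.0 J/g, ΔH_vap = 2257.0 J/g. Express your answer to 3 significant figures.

q = 163 kJ

q1 (heat ice -3.9→0.0 °C): 52.8 × 2.12 × 3.9 = 437 J
q2 (melt at 0 °C): 52.8 × 339.0 = 17899 J
q3 (heat water 0.0→100.0 °C): 52.8 × 4.14 × 100.0 = 21859 J
q4 (vaporize at 100 °C): 52.8 × 2257.0 = 119170 J
q5 (heat steam 100.0→136.7 °C): 52.8 × 2.06 × 36.7 = 3992 J
Total: 437 + 17899 + 21859 + 119170 + 3992 = 163357 J = 163 kJ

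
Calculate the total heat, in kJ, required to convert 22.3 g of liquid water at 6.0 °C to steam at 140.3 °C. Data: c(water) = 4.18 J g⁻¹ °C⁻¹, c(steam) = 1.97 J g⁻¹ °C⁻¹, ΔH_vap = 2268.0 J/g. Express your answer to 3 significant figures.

q = 61.1 kJ

q1 (heat water 6.0→100.0 °C): 22.3 × 4.18 × 94.0 = 8762 J
q2 (vaporize at 100 °C): 22.3 × 2268.0 = 50576 J
q3 (heat steam 100.0→140.3 °C): 22.3 × 1.97 × 40.3 = 1770 J
Total: 8762 + 50576 + 1770 = 61108 J = 61.1 kJ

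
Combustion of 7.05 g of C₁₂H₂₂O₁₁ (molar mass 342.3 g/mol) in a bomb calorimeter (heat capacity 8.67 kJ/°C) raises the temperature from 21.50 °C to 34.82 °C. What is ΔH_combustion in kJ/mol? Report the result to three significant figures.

ΔH = -5610 kJ/mol

ΔT = 34.82 − 21.50 = 13.32 °C
q_cal = C_cal × ΔT = 8.67 × 13.32 = 115.4844 kJ
n = 7.05 / 342.3 = 0.02060 mol
q_rxn = −q_cal = -115.4844 kJ
ΔH = -115.4844 / 0.02060 = -5606 kJ/mol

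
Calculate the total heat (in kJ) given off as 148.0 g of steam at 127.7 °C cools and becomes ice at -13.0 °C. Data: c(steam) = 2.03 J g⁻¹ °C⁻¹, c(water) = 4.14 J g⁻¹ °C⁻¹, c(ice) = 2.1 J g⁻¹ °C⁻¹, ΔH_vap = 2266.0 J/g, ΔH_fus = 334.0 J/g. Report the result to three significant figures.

q1 (cool steam 127.7→100 °C): 148.0 × 2.03 × 27.7 = 8322 J
q2 (condense at 100 °C): 148.0 × 2266.0 = 335368 J
q3 (cool water 100→0 °C): 148.0 × 4.14 × 100.0 = 61272 J
q4 (freeze at 0 °C): 148.0 × 334.0 = 49432 J
q5 (cool ice 0→-13.0 °C): 148.0 × 2.1 × 13.0 = 4040 J
Total: 8322 + 335368 + 61272 + 49432 + 4040 = 458434 J = 458 kJ

q = 458 kJ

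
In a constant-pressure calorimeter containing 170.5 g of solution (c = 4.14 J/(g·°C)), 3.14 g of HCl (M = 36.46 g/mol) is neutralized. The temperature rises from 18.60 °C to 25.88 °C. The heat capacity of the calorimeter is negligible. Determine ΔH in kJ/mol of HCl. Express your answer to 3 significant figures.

|ΔT| = |25.88 − 18.60| = 7.28 °C
|q_surr| = (170.5 × 4.14) × 7.28 = 705.87 × 7.28 = 5139 J
n(HCl) = 3.14 / 36.46 = 0.08612 mol
Temperature rose, so q_rxn = −|q_surr| = -5.139 kJ
ΔH = q_rxn / n = -59.67 kJ/mol

ΔH = -59.7 kJ/mol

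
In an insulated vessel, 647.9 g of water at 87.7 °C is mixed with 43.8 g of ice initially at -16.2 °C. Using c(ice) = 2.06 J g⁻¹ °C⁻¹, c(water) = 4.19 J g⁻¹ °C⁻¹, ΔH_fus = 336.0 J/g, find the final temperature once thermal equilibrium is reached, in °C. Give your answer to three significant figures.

Heat to bring ice to 0 °C and melt it: q₁ = 43.8×2.06×16.2 + 43.8×336.0 = 16178 J
Heat the water can supply cooling to 0 °C: 647.9×4.19×87.7 = 238079 J > q₁, so all ice melts.
Energy balance: 647.9×4.19×(87.7 − T) = 16178 + 43.8×4.19×(T − 0)
2714.701(87.7 − T) = 16178 + 183.522 T
238079 − 16178 = 2898.223 T
T = 221901 / 2898.223 = 76.56 °C

T_f = 76.6 °C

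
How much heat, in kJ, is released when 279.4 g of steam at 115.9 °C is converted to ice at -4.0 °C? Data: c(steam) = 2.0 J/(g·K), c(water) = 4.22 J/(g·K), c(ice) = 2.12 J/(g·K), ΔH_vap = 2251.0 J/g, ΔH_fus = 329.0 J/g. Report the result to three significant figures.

q = 850 kJ

q1 (cool steam 115.9→100 °C): 279.4 × 2.0 × 15.9 = 8885 J
q2 (condense at 100 °C): 279.4 × 2251.0 = 628929 J
q3 (cool water 100→0 °C): 279.4 × 4.22 × 100.0 = 117907 J
q4 (freeze at 0 °C): 279.4 × 329.0 = 91923 J
q5 (cool ice 0→-4.0 °C): 279.4 × 2.12 × 4.0 = 2369 J
Total: 8885 + 628929 + 117907 + 91923 + 2369 = 850013 J = 850 kJ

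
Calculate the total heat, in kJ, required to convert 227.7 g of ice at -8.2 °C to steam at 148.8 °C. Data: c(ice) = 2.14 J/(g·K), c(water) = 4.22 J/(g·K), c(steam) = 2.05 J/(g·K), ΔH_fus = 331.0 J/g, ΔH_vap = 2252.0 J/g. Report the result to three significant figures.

q = 711 kJ

q1 (heat ice -8.2→0.0 °C): 227.7 × 2.14 × 8.2 = 3996 J
q2 (melt at 0 °C): 227.7 × 331.0 = 75369 J
q3 (heat water 0.0→100.0 °C): 227.7 × 4.22 × 100.0 = 96089 J
q4 (vaporize at 100 °C): 227.7 × 2252.0 = 512780 J
q5 (heat steam 100.0→148.8 °C): 227.7 × 2.05 × 48.8 = 22779 J
Total: 3996 + 75369 + 96089 + 512780 + 22779 = 711013 J = 711 kJ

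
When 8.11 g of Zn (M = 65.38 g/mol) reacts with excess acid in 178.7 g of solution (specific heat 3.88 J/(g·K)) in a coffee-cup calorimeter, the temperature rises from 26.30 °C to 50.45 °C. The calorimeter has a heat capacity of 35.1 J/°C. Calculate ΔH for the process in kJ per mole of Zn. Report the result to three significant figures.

|ΔT| = |50.45 − 26.30| = 24.15 °C
|q_surr| = (178.7 × 3.88 + 35.1) × 24.15 = 728.456 × 24.15 = 17590 J
n(Zn) = 8.11 / 65.38 = 0.1240 mol
Temperature rose, so q_rxn = −|q_surr| = -17.59 kJ
ΔH = q_rxn / n = -141.9 kJ/mol

ΔH = -142 kJ/mol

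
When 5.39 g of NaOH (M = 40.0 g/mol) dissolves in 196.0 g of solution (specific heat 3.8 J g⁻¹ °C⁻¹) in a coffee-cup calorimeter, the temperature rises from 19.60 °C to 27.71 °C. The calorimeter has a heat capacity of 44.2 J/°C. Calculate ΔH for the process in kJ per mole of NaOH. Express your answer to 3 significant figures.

ΔH = -47.5 kJ/mol

|ΔT| = |27.71 − 19.60| = 8.11 °C
|q_surr| = (196.0 × 3.8 + 44.2) × 8.11 = 789.0 × 8.11 = 6399 J
n(NaOH) = 5.39 / 40.0 = 0.1348 mol
Temperature rose, so q_rxn = −|q_surr| = -6.399 kJ
ΔH = q_rxn / n = -47.47 kJ/mol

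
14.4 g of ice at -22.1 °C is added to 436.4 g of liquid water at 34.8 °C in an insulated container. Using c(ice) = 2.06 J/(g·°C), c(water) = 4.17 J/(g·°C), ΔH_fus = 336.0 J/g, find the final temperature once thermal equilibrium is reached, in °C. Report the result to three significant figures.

T_f = 30.8 °C

Heat to bring ice to 0 °C and melt it: q₁ = 14.4×2.06×22.1 + 14.4×336.0 = 5494.0 J
Heat the water can supply cooling to 0 °C: 436.4×4.17×34.8 = 63328.6 J > q₁, so all ice melts.
Energy balance: 436.4×4.17×(34.8 − T) = 5494.0 + 14.4×4.17×(T − 0)
1819.788(34.8 − T) = 5494.0 + 60.048 T
63328.6 − 5494.0 = 1879.836 T
T = 57834.6 / 1879.836 = 30.77 °C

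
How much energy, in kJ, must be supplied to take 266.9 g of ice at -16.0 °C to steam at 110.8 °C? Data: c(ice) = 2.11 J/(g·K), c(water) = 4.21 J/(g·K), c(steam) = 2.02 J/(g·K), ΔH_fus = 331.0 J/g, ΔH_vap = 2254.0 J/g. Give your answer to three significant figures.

q = 817 kJ

q1 (heat ice -16.0→0.0 °C): 266.9 × 2.11 × 16.0 = 9011 J
q2 (melt at 0 °C): 266.9 × 331.0 = 88344 J
q3 (heat water 0.0→100.0 °C): 266.9 × 4.21 × 100.0 = 112365 J
q4 (vaporize at 100 °C): 266.9 × 2254.0 = 601593 J
q5 (heat steam 100.0→110.8 °C): 266.9 × 2.02 × 10.8 = 5823 J
Total: 9011 + 88344 + 112365 + 601593 + 5823 = 817136 J = 817 kJ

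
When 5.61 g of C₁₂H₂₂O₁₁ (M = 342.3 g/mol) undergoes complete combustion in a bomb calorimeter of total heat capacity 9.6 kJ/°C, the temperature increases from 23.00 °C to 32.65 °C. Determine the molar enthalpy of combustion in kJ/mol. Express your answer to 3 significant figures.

ΔH = -5650 kJ/mol

ΔT = 32.65 − 23.00 = 9.65 °C
q_cal = C_cal × ΔT = 9.6 × 9.65 = 92.64 kJ
n = 5.61 / 342.3 = 0.01639 mol
q_rxn = −q_cal = -92.64 kJ
ΔH = -92.64 / 0.01639 = -5652 kJ/mol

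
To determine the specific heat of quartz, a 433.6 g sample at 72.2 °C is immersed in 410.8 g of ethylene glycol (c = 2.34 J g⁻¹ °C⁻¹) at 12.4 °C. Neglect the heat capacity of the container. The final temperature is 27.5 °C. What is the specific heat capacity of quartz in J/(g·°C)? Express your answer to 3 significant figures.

q_gained = (410.8 × 2.34) × (27.5 − 12.4) = 14520 J
q_lost = 433.6 × c × (72.2 − 27.5) = 19381.92 c
Set equal: c = 14520 / 19381.92 = 0.749 J/(g·°C)

c = 0.749 J/(g·°C)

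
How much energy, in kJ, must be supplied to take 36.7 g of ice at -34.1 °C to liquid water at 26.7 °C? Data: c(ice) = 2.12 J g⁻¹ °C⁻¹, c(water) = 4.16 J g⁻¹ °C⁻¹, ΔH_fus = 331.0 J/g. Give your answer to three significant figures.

q1 (heat ice -34.1→0.0 °C): 36.7 × 2.12 × 34.1 = 2653 J
q2 (melt at 0 °C): 36.7 × 331.0 = 12148 J
q3 (heat water 0.0→26.7 °C): 36.7 × 4.16 × 26.7 = 4076 J
Total: 2653 + 12148 + 4076 = 18877 J = 18.9 kJ

q = 18.9 kJ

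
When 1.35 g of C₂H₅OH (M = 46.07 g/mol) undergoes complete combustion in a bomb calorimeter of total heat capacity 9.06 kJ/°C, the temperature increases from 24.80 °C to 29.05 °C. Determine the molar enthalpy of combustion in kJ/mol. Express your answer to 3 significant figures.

ΔH = -1310 kJ/mol

ΔT = 29.05 − 24.80 = 4.25 °C
q_cal = C_cal × ΔT = 9.06 × 4.25 = 38.505 kJ
n = 1.35 / 46.07 = 0.02930 mol
q_rxn = −q_cal = -38.505 kJ
ΔH = -38.505 / 0.02930 = -1314 kJ/mol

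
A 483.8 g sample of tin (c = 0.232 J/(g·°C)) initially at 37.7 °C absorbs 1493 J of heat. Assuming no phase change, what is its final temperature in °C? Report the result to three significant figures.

ΔT = q / (m c) = 1493 / (483.8 × 0.232) = 13.30 °C
T_f = 37.7 + 13.30 = 51.00 °C

T_f = 51.0 °C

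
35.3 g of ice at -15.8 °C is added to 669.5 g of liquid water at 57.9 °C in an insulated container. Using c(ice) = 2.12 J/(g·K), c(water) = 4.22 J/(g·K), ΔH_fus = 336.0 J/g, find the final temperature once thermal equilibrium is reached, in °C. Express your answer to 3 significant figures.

T_f = 50.6 °C

Heat to bring ice to 0 °C and melt it: q₁ = 35.3×2.12×15.8 + 35.3×336.0 = 13043 J
Heat the water can supply cooling to 0 °C: 669.5×4.22×57.9 = 163584 J > q₁, so all ice melts.
Energy balance: 669.5×4.22×(57.9 − T) = 13043 + 35.3×4.22×(T − 0)
2825.29(57.9 − T) = 13043 + 148.966 T
163584 − 13043 = 2974.256 T
T = 150541 / 2974.256 = 50.61 °C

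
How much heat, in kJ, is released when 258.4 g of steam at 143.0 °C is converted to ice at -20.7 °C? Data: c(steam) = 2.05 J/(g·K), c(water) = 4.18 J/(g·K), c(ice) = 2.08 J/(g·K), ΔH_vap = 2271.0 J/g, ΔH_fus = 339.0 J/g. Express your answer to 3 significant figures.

q = 816 kJ

q1 (cool steam 143.0→100 °C): 258.4 × 2.05 × 43.0 = 22778 J
q2 (condense at 100 °C): 258.4 × 2271.0 = 586826 J
q3 (cool water 100→0 °C): 258.4 × 4.18 × 100.0 = 108011 J
q4 (freeze at 0 °C): 258.4 × 339.0 = 87598 J
q5 (cool ice 0→-20.7 °C): 258.4 × 2.08 × 20.7 = 11126 J
Total: 22778 + 586826 + 108011 + 87598 + 11126 = 816339 J = 816 kJ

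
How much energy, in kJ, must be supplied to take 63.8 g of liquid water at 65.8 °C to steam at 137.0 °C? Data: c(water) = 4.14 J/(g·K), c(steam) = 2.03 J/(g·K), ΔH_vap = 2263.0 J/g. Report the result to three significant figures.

q = 158 kJ

q1 (heat water 65.8→100.0 °C): 63.8 × 4.14 × 34.2 = 9033 J
q2 (vaporize at 100 °C): 63.8 × 2263.0 = 144379 J
q3 (heat steam 100.0→137.0 °C): 63.8 × 2.03 × 37.0 = 4792 J
Total: 9033 + 144379 + 4792 = 158204 J = 158 kJ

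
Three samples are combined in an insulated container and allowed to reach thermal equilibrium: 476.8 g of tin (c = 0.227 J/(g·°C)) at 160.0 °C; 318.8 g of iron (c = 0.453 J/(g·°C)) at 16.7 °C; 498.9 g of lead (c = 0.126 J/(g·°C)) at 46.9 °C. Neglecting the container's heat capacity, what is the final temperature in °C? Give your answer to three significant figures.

T_f = 71.9 °C

Σ mᵢcᵢ(T − Tᵢ) = 0  ⇒  T = Σ mᵢcᵢTᵢ / Σ mᵢcᵢ
Σ mᵢcᵢ = 476.8×0.227 + 318.8×0.453 + 498.9×0.126 = 315.5114
Σ mᵢcᵢTᵢ = 108.2336×160.0 + 144.4164×16.7 + 62.8614×46.9 = 22677
T = 22677 / 315.5114 = 71.87 °C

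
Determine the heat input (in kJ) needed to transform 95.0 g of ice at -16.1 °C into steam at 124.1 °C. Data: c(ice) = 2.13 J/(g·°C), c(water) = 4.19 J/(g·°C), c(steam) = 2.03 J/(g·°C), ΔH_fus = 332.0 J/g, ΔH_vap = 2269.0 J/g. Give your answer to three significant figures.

q1 (heat ice -16.1→0.0 °C): 95.0 × 2.13 × 16.1 = 3258 J
q2 (melt at 0 °C): 95.0 × 332.0 = 31540 J
q3 (heat water 0.0→100.0 °C): 95.0 × 4.19 × 100.0 = 39805 J
q4 (vaporize at 100 °C): 95.0 × 2269.0 = 215555 J
q5 (heat steam 100.0→124.1 °C): 95.0 × 2.03 × 24.1 = 4648 J
Total: 3258 + 31540 + 39805 + 215555 + 4648 = 294806 J = 295 kJ

q = 295 kJ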